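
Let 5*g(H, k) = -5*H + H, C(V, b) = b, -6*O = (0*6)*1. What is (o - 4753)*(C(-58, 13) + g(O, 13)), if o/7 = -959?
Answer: -149058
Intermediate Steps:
o = -6713 (o = 7*(-959) = -6713)
O = 0 (O = -0*6/6 = -0 = -⅙*0 = 0)
g(H, k) = -4*H/5 (g(H, k) = (-5*H + H)/5 = (-4*H)/5 = -4*H/5)
(o - 4753)*(C(-58, 13) + g(O, 13)) = (-6713 - 4753)*(13 - ⅘*0) = -11466*(13 + 0) = -11466*13 = -149058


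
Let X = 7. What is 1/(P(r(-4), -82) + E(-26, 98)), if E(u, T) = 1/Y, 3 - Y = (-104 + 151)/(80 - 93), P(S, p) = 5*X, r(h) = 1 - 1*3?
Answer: 86/3023 ≈ 0.028449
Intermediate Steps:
r(h) = -2 (r(h) = 1 - 3 = -2)
P(S, p) = 35 (P(S, p) = 5*7 = 35)
Y = 86/13 (Y = 3 - (-104 + 151)/(80 - 93) = 3 - 47/(-13) = 3 - 47*(-1)/13 = 3 - 1*(-47/13) = 3 + 47/13 = 86/13 ≈ 6.6154)
E(u, T) = 13/86 (E(u, T) = 1/(86/13) = 13/86)
1/(P(r(-4), -82) + E(-26, 98)) = 1/(35 + 13/86) = 1/(3023/86) = 86/3023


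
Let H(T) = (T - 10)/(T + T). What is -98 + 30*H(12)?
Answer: -191/2 ≈ -95.500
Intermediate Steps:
H(T) = (-10 + T)/(2*T) (H(T) = (-10 + T)/((2*T)) = (-10 + T)*(1/(2*T)) = (-10 + T)/(2*T))
-98 + 30*H(12) = -98 + 30*((½)*(-10 + 12)/12) = -98 + 30*((½)*(1/12)*2) = -98 + 30*(1/12) = -98 + 5/2 = -191/2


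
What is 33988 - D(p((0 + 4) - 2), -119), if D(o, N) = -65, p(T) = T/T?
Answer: 34053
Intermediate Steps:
p(T) = 1
33988 - D(p((0 + 4) - 2), -119) = 33988 - 1*(-65) = 33988 + 65 = 34053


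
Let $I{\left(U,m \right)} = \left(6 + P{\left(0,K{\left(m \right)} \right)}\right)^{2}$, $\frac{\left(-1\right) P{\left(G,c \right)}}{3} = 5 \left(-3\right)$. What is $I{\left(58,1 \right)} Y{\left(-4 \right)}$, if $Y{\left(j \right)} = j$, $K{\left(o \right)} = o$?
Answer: $-10404$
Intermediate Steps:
$P{\left(G,c \right)} = 45$ ($P{\left(G,c \right)} = - 3 \cdot 5 \left(-3\right) = \left(-3\right) \left(-15\right) = 45$)
$I{\left(U,m \right)} = 2601$ ($I{\left(U,m \right)} = \left(6 + 45\right)^{2} = 51^{2} = 2601$)
$I{\left(58,1 \right)} Y{\left(-4 \right)} = 2601 \left(-4\right) = -10404$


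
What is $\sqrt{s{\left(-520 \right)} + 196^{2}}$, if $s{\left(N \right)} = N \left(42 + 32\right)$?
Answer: $8 i \approx 8.0 i$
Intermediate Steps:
$s{\left(N \right)} = 74 N$ ($s{\left(N \right)} = N 74 = 74 N$)
$\sqrt{s{\left(-520 \right)} + 196^{2}} = \sqrt{74 \left(-520\right) + 196^{2}} = \sqrt{-38480 + 38416} = \sqrt{-64} = 8 i$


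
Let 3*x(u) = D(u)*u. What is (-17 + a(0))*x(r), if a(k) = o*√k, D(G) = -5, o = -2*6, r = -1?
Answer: -85/3 ≈ -28.333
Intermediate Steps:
o = -12
x(u) = -5*u/3 (x(u) = (-5*u)/3 = -5*u/3)
a(k) = -12*√k
(-17 + a(0))*x(r) = (-17 - 12*√0)*(-5/3*(-1)) = (-17 - 12*0)*(5/3) = (-17 + 0)*(5/3) = -17*5/3 = -85/3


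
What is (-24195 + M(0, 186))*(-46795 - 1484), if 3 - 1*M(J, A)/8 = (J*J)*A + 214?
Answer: 1249605357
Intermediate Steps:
M(J, A) = -1688 - 8*A*J**2 (M(J, A) = 24 - 8*((J*J)*A + 214) = 24 - 8*(J**2*A + 214) = 24 - 8*(A*J**2 + 214) = 24 - 8*(214 + A*J**2) = 24 + (-1712 - 8*A*J**2) = -1688 - 8*A*J**2)
(-24195 + M(0, 186))*(-46795 - 1484) = (-24195 + (-1688 - 8*186*0**2))*(-46795 - 1484) = (-24195 + (-1688 - 8*186*0))*(-48279) = (-24195 + (-1688 + 0))*(-48279) = (-24195 - 1688)*(-48279) = -25883*(-48279) = 1249605357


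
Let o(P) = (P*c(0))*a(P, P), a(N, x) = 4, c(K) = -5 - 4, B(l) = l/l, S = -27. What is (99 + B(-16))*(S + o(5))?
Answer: -20700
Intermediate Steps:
B(l) = 1
c(K) = -9
o(P) = -36*P (o(P) = (P*(-9))*4 = -9*P*4 = -36*P)
(99 + B(-16))*(S + o(5)) = (99 + 1)*(-27 - 36*5) = 100*(-27 - 180) = 100*(-207) = -20700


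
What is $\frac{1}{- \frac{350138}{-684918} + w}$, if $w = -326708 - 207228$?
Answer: $- \frac{342459}{182851013555} \approx -1.8729 \cdot 10^{-6}$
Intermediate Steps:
$w = -533936$
$\frac{1}{- \frac{350138}{-684918} + w} = \frac{1}{- \frac{350138}{-684918} - 533936} = \frac{1}{\left(-350138\right) \left(- \frac{1}{684918}\right) - 533936} = \frac{1}{\frac{175069}{342459} - 533936} = \frac{1}{- \frac{182851013555}{342459}} = - \frac{342459}{182851013555}$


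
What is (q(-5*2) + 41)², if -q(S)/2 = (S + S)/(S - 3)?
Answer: 243049/169 ≈ 1438.2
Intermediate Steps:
q(S) = -4*S/(-3 + S) (q(S) = -2*(S + S)/(S - 3) = -2*2*S/(-3 + S) = -4*S/(-3 + S))
(q(-5*2) + 41)² = (-4*(-5*2)/(-3 - 5*2) + 41)² = (-4*(-10)/(-3 - 10) + 41)² = (-4*(-10)/(-13) + 41)² = (-4*(-10)*(-1/13) + 41)² = (-40/13 + 41)² = (493/13)² = 243049/169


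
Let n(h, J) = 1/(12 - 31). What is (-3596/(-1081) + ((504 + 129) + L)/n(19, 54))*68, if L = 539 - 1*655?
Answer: -721824556/1081 ≈ -6.6774e+5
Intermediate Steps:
L = -116 (L = 539 - 655 = -116)
n(h, J) = -1/19 (n(h, J) = 1/(-19) = -1/19)
(-3596/(-1081) + ((504 + 129) + L)/n(19, 54))*68 = (-3596/(-1081) + ((504 + 129) - 116)/(-1/19))*68 = (-3596*(-1/1081) + (633 - 116)*(-19))*68 = (3596/1081 + 517*(-19))*68 = (3596/1081 - 9823)*68 = -10615067/1081*68 = -721824556/1081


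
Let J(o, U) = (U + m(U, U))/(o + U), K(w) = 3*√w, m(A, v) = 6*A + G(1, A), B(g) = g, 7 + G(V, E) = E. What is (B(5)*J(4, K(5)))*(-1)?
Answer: -1940/29 + 585*√5/29 ≈ -21.790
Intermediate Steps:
G(V, E) = -7 + E
m(A, v) = -7 + 7*A (m(A, v) = 6*A + (-7 + A) = -7 + 7*A)
J(o, U) = (-7 + 8*U)/(U + o) (J(o, U) = (U + (-7 + 7*U))/(o + U) = (-7 + 8*U)/(U + o))
(B(5)*J(4, K(5)))*(-1) = (5*((-7 + 8*(3*√5))/(3*√5 + 4)))*(-1) = (5*((-7 + 24*√5)/(4 + 3*√5)))*(-1) = (5*(-7 + 24*√5)/(4 + 3*√5))*(-1) = -5*(-7 + 24*√5)/(4 + 3*√5)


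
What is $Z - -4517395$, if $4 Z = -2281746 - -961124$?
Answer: $\frac{8374479}{2} \approx 4.1872 \cdot 10^{6}$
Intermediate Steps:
$Z = - \frac{660311}{2}$ ($Z = \frac{-2281746 - -961124}{4} = \frac{-2281746 + 961124}{4} = \frac{1}{4} \left(-1320622\right) = - \frac{660311}{2} \approx -3.3016 \cdot 10^{5}$)
$Z - -4517395 = - \frac{660311}{2} - -4517395 = - \frac{660311}{2} + 4517395 = \frac{8374479}{2}$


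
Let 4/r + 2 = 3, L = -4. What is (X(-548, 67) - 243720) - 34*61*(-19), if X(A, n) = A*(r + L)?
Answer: -204314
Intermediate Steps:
r = 4 (r = 4/(-2 + 3) = 4/1 = 4*1 = 4)
X(A, n) = 0 (X(A, n) = A*(4 - 4) = A*0 = 0)
(X(-548, 67) - 243720) - 34*61*(-19) = (0 - 243720) - 34*61*(-19) = -243720 - 2074*(-19) = -243720 + 39406 = -204314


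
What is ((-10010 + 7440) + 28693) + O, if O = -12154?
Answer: 13969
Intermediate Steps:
((-10010 + 7440) + 28693) + O = ((-10010 + 7440) + 28693) - 12154 = (-2570 + 28693) - 12154 = 26123 - 12154 = 13969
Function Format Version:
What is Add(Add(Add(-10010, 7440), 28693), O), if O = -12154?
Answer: 13969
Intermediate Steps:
Add(Add(Add(-10010, 7440), 28693), O) = Add(Add(Add(-10010, 7440), 28693), -12154) = Add(Add(-2570, 28693), -12154) = Add(26123, -12154) = 13969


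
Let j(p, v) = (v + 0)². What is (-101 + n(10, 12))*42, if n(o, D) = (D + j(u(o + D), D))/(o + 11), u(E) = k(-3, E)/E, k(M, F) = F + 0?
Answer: -3930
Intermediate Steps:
k(M, F) = F
u(E) = 1 (u(E) = E/E = 1)
j(p, v) = v²
n(o, D) = (D + D²)/(11 + o) (n(o, D) = (D + D²)/(o + 11) = (D + D²)/(11 + o))
(-101 + n(10, 12))*42 = (-101 + 12*(1 + 12)/(11 + 10))*42 = (-101 + 12*13/21)*42 = (-101 + 12*(1/21)*13)*42 = (-101 + 52/7)*42 = -655/7*42 = -3930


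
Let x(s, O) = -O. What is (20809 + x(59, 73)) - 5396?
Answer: 15340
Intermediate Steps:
(20809 + x(59, 73)) - 5396 = (20809 - 1*73) - 5396 = (20809 - 73) - 5396 = 20736 - 5396 = 15340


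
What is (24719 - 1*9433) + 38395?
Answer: 53681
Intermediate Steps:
(24719 - 1*9433) + 38395 = (24719 - 9433) + 38395 = 15286 + 38395 = 53681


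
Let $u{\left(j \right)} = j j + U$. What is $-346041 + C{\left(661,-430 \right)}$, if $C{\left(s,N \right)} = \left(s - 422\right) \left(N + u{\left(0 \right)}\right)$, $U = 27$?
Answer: $-442358$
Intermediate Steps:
$u{\left(j \right)} = 27 + j^{2}$ ($u{\left(j \right)} = j j + 27 = j^{2} + 27 = 27 + j^{2}$)
$C{\left(s,N \right)} = \left(-422 + s\right) \left(27 + N\right)$ ($C{\left(s,N \right)} = \left(s - 422\right) \left(N + \left(27 + 0^{2}\right)\right) = \left(-422 + s\right) \left(N + \left(27 + 0\right)\right) = \left(-422 + s\right) \left(N + 27\right) = \left(-422 + s\right) \left(27 + N\right)$)
$-346041 + C{\left(661,-430 \right)} = -346041 - 96317 = -442358$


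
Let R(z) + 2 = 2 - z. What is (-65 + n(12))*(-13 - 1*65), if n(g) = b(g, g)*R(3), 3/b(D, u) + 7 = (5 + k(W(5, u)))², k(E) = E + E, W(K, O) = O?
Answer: 704847/139 ≈ 5070.8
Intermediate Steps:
k(E) = 2*E
b(D, u) = 3/(-7 + (5 + 2*u)²)
R(z) = -z (R(z) = -2 + (2 - z) = -z)
n(g) = -9/(-7 + (5 + 2*g)²) (n(g) = (3/(-7 + (5 + 2*g)²))*(-1*3) = (3/(-7 + (5 + 2*g)²))*(-3) = -9/(-7 + (5 + 2*g)²))
(-65 + n(12))*(-13 - 1*65) = (-65 - 9/(-7 + (5 + 2*12)²))*(-13 - 1*65) = (-65 - 9/(-7 + (5 + 24)²))*(-13 - 65) = (-65 - 9/(-7 + 29²))*(-78) = (-65 - 9/(-7 + 841))*(-78) = (-65 - 9/834)*(-78) = (-65 - 9*1/834)*(-78) = (-65 - 3/278)*(-78) = -18073/278*(-78) = 704847/139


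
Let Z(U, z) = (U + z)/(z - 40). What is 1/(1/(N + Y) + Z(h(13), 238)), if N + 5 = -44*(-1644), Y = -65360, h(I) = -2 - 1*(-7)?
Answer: 153362/188239 ≈ 0.81472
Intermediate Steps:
h(I) = 5 (h(I) = -2 + 7 = 5)
Z(U, z) = (U + z)/(-40 + z)
N = 72331 (N = -5 - 44*(-1644) = -5 + 72336 = 72331)
1/(1/(N + Y) + Z(h(13), 238)) = 1/(1/(72331 - 65360) + (5 + 238)/(-40 + 238)) = 1/(1/6971 + 243/198) = 1/(1/6971 + (1/198)*243) = 1/(1/6971 + 27/22) = 1/(188239/153362) = 153362/188239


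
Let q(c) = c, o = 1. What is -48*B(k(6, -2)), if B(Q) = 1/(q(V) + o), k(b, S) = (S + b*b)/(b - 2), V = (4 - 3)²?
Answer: -24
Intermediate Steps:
V = 1 (V = 1² = 1)
k(b, S) = (S + b²)/(-2 + b)
B(Q) = ½ (B(Q) = 1/(1 + 1) = 1/2 = ½)
-48*B(k(6, -2)) = -48*½ = -24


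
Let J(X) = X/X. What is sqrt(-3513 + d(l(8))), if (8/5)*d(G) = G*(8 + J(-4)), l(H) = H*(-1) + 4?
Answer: I*sqrt(14142)/2 ≈ 59.46*I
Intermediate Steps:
J(X) = 1
l(H) = 4 - H (l(H) = -H + 4 = 4 - H)
d(G) = 45*G/8 (d(G) = 5*(G*(8 + 1))/8 = 5*(G*9)/8 = 5*(9*G)/8 = 45*G/8)
sqrt(-3513 + d(l(8))) = sqrt(-3513 + 45*(4 - 1*8)/8) = sqrt(-3513 + 45*(4 - 8)/8) = sqrt(-3513 + (45/8)*(-4)) = sqrt(-3513 - 45/2) = sqrt(-7071/2) = I*sqrt(14142)/2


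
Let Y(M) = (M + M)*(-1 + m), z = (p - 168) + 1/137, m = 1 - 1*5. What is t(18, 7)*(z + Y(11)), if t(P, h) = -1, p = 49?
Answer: 31372/137 ≈ 228.99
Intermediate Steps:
m = -4 (m = 1 - 5 = -4)
z = -16302/137 (z = (49 - 168) + 1/137 = -119 + 1/137 = -16302/137 ≈ -118.99)
Y(M) = -10*M (Y(M) = (M + M)*(-1 - 4) = (2*M)*(-5) = -10*M)
t(18, 7)*(z + Y(11)) = -(-16302/137 - 10*11) = -(-16302/137 - 110) = -1*(-31372/137) = 31372/137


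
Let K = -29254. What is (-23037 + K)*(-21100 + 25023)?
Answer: -205137593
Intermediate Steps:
(-23037 + K)*(-21100 + 25023) = (-23037 - 29254)*(-21100 + 25023) = -52291*3923 = -205137593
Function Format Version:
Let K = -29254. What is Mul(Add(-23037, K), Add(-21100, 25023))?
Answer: -205137593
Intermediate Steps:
Mul(Add(-23037, K), Add(-21100, 25023)) = Mul(Add(-23037, -29254), Add(-21100, 25023)) = Mul(-52291, 3923) = -205137593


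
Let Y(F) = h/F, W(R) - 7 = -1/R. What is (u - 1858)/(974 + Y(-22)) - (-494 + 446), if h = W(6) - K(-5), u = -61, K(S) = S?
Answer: 311292/6763 ≈ 46.029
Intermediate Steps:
W(R) = 7 - 1/R
h = 71/6 (h = (7 - 1/6) - 1*(-5) = (7 - 1*⅙) + 5 = (7 - ⅙) + 5 = 41/6 + 5 = 71/6 ≈ 11.833)
Y(F) = 71/(6*F)
(u - 1858)/(974 + Y(-22)) - (-494 + 446) = (-61 - 1858)/(974 + (71/6)/(-22)) - (-494 + 446) = -1919/(974 + (71/6)*(-1/22)) - 1*(-48) = -1919/(974 - 71/132) + 48 = -1919/128497/132 + 48 = -1919*132/128497 + 48 = -13332/6763 + 48 = 311292/6763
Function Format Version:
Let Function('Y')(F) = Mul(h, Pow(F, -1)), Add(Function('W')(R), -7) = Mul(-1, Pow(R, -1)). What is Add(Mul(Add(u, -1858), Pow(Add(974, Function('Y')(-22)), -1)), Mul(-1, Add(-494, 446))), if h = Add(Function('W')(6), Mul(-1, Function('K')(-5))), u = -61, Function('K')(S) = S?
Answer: Rational(311292, 6763) ≈ 46.029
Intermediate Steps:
Function('W')(R) = Add(7, Mul(-1, Pow(R, -1)))
h = Rational(71, 6) (h = Add(Add(7, Mul(-1, Pow(6, -1))), Mul(-1, -5)) = Add(Add(7, Mul(-1, Rational(1, 6))), 5) = Add(Add(7, Rational(-1, 6)), 5) = Add(Rational(41, 6), 5) = Rational(71, 6) ≈ 11.833)
Function('Y')(F) = Mul(Rational(71, 6), Pow(F, -1))
Add(Mul(Add(u, -1858), Pow(Add(974, Function('Y')(-22)), -1)), Mul(-1, Add(-494, 446))) = Add(Mul(Add(-61, -1858), Pow(Add(974, Mul(Rational(71, 6), Pow(-22, -1))), -1)), Mul(-1, Add(-494, 446))) = Add(Mul(-1919, Pow(Add(974, Mul(Rational(71, 6), Rational(-1, 22))), -1)), Mul(-1, -48)) = Add(Mul(-1919, Pow(Add(974, Rational(-71, 132)), -1)), 48) = Add(Mul(-1919, Pow(Rational(128497, 132), -1)), 48) = Add(Mul(-1919, Rational(132, 128497)), 48) = Add(Rational(-13332, 6763), 48) = Rational(311292, 6763)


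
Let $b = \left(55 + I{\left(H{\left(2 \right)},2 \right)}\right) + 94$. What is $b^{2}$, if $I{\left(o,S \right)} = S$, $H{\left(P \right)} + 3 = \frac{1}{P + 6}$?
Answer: $22801$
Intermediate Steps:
$H{\left(P \right)} = -3 + \frac{1}{6 + P}$ ($H{\left(P \right)} = -3 + \frac{1}{P + 6} = -3 + \frac{1}{6 + P}$)
$b = 151$ ($b = \left(55 + 2\right) + 94 = 57 + 94 = 151$)
$b^{2} = 151^{2} = 22801$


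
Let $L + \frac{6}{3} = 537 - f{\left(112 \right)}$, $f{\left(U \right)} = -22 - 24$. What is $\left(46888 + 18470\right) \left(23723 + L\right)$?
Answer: $1588460832$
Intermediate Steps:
$f{\left(U \right)} = -46$ ($f{\left(U \right)} = -22 - 24 = -46$)
$L = 581$ ($L = -2 + \left(537 - -46\right) = -2 + \left(537 + 46\right) = -2 + 583 = 581$)
$\left(46888 + 18470\right) \left(23723 + L\right) = \left(46888 + 18470\right) \left(23723 + 581\right) = 65358 \cdot 24304 = 1588460832$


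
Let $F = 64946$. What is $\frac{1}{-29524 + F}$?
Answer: $\frac{1}{35422} \approx 2.8231 \cdot 10^{-5}$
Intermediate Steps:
$\frac{1}{-29524 + F} = \frac{1}{-29524 + 64946} = \frac{1}{35422}$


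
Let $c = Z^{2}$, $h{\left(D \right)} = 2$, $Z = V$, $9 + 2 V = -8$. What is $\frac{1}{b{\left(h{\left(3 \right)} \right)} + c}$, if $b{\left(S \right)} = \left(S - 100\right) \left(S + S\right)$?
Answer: $- \frac{4}{1279} \approx -0.0031274$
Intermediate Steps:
$V = - \frac{17}{2}$ ($V = - \frac{9}{2} + \frac{1}{2} \left(-8\right) = - \frac{9}{2} - 4 = - \frac{17}{2} \approx -8.5$)
$Z = - \frac{17}{2} \approx -8.5$
$b{\left(S \right)} = 2 S \left(-100 + S\right)$ ($b{\left(S \right)} = \left(-100 + S\right) 2 S = 2 S \left(-100 + S\right)$)
$c = \frac{289}{4}$ ($c = \left(- \frac{17}{2}\right)^{2} = \frac{289}{4} \approx 72.25$)
$\frac{1}{b{\left(h{\left(3 \right)} \right)} + c} = \frac{1}{2 \cdot 2 \left(-100 + 2\right) + \frac{289}{4}} = \frac{1}{2 \cdot 2 \left(-98\right) + \frac{289}{4}} = \frac{1}{-392 + \frac{289}{4}} = \frac{1}{- \frac{1279}{4}} = - \frac{4}{1279}$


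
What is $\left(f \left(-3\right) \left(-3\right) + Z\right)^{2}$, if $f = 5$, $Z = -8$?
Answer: $1369$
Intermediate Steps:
$\left(f \left(-3\right) \left(-3\right) + Z\right)^{2} = \left(5 \left(-3\right) \left(-3\right) - 8\right)^{2} = \left(\left(-15\right) \left(-3\right) - 8\right)^{2} = \left(45 - 8\right)^{2} = 37^{2} = 1369$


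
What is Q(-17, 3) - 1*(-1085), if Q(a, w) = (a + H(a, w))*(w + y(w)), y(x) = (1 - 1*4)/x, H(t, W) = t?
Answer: 1017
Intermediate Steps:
y(x) = -3/x (y(x) = (1 - 4)/x = -3/x)
Q(a, w) = 2*a*(w - 3/w) (Q(a, w) = (a + a)*(w - 3/w) = (2*a)*(w - 3/w) = 2*a*(w - 3/w))
Q(-17, 3) - 1*(-1085) = 2*(-17)*(-3 + 3²)/3 - 1*(-1085) = 2*(-17)*(⅓)*(-3 + 9) + 1085 = 2*(-17)*(⅓)*6 + 1085 = -68 + 1085 = 1017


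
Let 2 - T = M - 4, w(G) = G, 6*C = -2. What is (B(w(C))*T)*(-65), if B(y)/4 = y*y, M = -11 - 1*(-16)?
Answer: -260/9 ≈ -28.889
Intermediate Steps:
C = -⅓ (C = (⅙)*(-2) = -⅓ ≈ -0.33333)
M = 5 (M = -11 + 16 = 5)
B(y) = 4*y² (B(y) = 4*(y*y) = 4*y²)
T = 1 (T = 2 - (5 - 4) = 2 - 1*1 = 2 - 1 = 1)
(B(w(C))*T)*(-65) = ((4*(-⅓)²)*1)*(-65) = ((4*(⅑))*1)*(-65) = ((4/9)*1)*(-65) = (4/9)*(-65) = -260/9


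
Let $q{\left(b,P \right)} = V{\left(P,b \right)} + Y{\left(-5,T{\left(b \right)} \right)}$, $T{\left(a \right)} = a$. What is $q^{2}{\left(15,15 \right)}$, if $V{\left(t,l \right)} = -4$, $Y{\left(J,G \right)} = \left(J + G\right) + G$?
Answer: $441$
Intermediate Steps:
$Y{\left(J,G \right)} = J + 2 G$ ($Y{\left(J,G \right)} = \left(G + J\right) + G = J + 2 G$)
$q{\left(b,P \right)} = -9 + 2 b$ ($q{\left(b,P \right)} = -4 + \left(-5 + 2 b\right) = -9 + 2 b$)
$q^{2}{\left(15,15 \right)} = \left(-9 + 2 \cdot 15\right)^{2} = \left(-9 + 30\right)^{2} = 21^{2} = 441$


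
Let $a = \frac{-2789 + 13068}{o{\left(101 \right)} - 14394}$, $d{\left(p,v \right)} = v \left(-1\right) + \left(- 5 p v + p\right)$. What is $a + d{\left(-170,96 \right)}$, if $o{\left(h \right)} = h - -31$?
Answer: $\frac{1159975229}{14262} \approx 81333.0$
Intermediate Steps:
$o{\left(h \right)} = 31 + h$ ($o{\left(h \right)} = h + 31 = 31 + h$)
$d{\left(p,v \right)} = p - v - 5 p v$ ($d{\left(p,v \right)} = - v - \left(- p + 5 p v\right) = p - v - 5 p v$)
$a = - \frac{10279}{14262}$ ($a = \frac{-2789 + 13068}{\left(31 + 101\right) - 14394} = \frac{10279}{132 - 14394} = \frac{10279}{-14262} = 10279 \left(- \frac{1}{14262}\right) = - \frac{10279}{14262} \approx -0.72073$)
$a + d{\left(-170,96 \right)} = - \frac{10279}{14262} - \left(266 - 81600\right) = - \frac{10279}{14262} - -81334 = - \frac{10279}{14262} + 81334 = \frac{1159975229}{14262}$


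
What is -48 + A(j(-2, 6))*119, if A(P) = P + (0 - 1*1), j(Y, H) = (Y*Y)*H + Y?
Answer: 2451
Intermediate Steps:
j(Y, H) = Y + H*Y**2 (j(Y, H) = Y**2*H + Y = H*Y**2 + Y = Y + H*Y**2)
A(P) = -1 + P (A(P) = P + (0 - 1) = P - 1 = -1 + P)
-48 + A(j(-2, 6))*119 = -48 + (-1 - 2*(1 + 6*(-2)))*119 = -48 + (-1 - 2*(1 - 12))*119 = -48 + (-1 - 2*(-11))*119 = -48 + (-1 + 22)*119 = -48 + 21*119 = -48 + 2499 = 2451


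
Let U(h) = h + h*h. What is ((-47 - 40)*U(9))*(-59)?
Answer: 461970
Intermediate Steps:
U(h) = h + h²
((-47 - 40)*U(9))*(-59) = ((-47 - 40)*(9*(1 + 9)))*(-59) = -783*10*(-59) = -87*90*(-59) = -7830*(-59) = 461970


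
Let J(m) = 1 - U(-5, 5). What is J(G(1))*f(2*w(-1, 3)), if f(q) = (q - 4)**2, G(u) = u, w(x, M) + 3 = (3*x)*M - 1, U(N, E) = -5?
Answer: 5400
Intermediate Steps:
w(x, M) = -4 + 3*M*x (w(x, M) = -3 + ((3*x)*M - 1) = -3 + (3*M*x - 1) = -3 + (-1 + 3*M*x) = -4 + 3*M*x)
J(m) = 6 (J(m) = 1 - 1*(-5) = 1 + 5 = 6)
f(q) = (-4 + q)**2
J(G(1))*f(2*w(-1, 3)) = 6*(-4 + 2*(-4 + 3*3*(-1)))**2 = 6*(-4 + 2*(-4 - 9))**2 = 6*(-4 + 2*(-13))**2 = 6*(-4 - 26)**2 = 6*(-30)**2 = 6*900 = 5400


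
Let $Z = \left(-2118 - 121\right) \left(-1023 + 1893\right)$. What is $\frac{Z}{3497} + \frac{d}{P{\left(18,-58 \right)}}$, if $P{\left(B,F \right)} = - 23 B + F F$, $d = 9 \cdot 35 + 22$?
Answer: $- \frac{5745215011}{10316150} \approx -556.92$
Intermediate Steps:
$d = 337$ ($d = 315 + 22 = 337$)
$Z = -1947930$ ($Z = \left(-2239\right) 870 = -1947930$)
$P{\left(B,F \right)} = F^{2} - 23 B$ ($P{\left(B,F \right)} = - 23 B + F^{2} = F^{2} - 23 B$)
$\frac{Z}{3497} + \frac{d}{P{\left(18,-58 \right)}} = - \frac{1947930}{3497} + \frac{337}{\left(-58\right)^{2} - 414} = \left(-1947930\right) \frac{1}{3497} + \frac{337}{3364 - 414} = - \frac{1947930}{3497} + \frac{337}{2950} = - \frac{5745215011}{10316150}$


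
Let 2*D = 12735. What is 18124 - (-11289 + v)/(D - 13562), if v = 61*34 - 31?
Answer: 260767744/14389 ≈ 18123.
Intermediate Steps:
v = 2043 (v = 2074 - 31 = 2043)
D = 12735/2 (D = (1/2)*12735 = 12735/2 ≈ 6367.5)
18124 - (-11289 + v)/(D - 13562) = 18124 - (-11289 + 2043)/(12735/2 - 13562) = 18124 - (-9246)/(-14389/2) = 18124 - (-9246)*(-2)/14389 = 18124 - 1*18492/14389 = 18124 - 18492/14389 = 260767744/14389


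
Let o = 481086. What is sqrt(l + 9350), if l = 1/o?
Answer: sqrt(240444329314854)/160362 ≈ 96.695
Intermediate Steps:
l = 1/481086 ≈ 2.0786e-6
sqrt(l + 9350) = sqrt(1/481086 + 9350) = sqrt(4498154101/481086) = sqrt(240444329314854)/160362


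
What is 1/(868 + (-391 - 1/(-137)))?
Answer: 137/65350 ≈ 0.0020964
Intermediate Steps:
1/(868 + (-391 - 1/(-137))) = 1/(868 + (-391 - 1*(-1/137))) = 1/(868 + (-391 + 1/137)) = 1/(868 - 53566/137) = 1/(65350/137) = 137/65350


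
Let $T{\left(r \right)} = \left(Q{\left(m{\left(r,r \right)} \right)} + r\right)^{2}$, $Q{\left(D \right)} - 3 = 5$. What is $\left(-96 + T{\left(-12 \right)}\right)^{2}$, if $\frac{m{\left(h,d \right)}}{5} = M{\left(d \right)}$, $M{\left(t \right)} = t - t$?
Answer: $6400$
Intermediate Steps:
$M{\left(t \right)} = 0$
$m{\left(h,d \right)} = 0$ ($m{\left(h,d \right)} = 5 \cdot 0 = 0$)
$Q{\left(D \right)} = 8$ ($Q{\left(D \right)} = 3 + 5 = 8$)
$T{\left(r \right)} = \left(8 + r\right)^{2}$
$\left(-96 + T{\left(-12 \right)}\right)^{2} = \left(-96 + \left(8 - 12\right)^{2}\right)^{2} = \left(-96 + \left(-4\right)^{2}\right)^{2} = \left(-96 + 16\right)^{2} = \left(-80\right)^{2} = 6400$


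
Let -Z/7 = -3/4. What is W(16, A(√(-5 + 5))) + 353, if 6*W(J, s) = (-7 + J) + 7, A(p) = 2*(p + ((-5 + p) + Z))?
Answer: 1067/3 ≈ 355.67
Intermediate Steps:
Z = 21/4 (Z = -(-21)/4 = -7*(-¾) = 21/4 ≈ 5.2500)
A(p) = ½ + 4*p (A(p) = 2*(p + ((-5 + p) + 21/4)) = 2*(p + (¼ + p)) = 2*(¼ + 2*p) = ½ + 4*p)
W(J, s) = J/6 (W(J, s) = ((-7 + J) + 7)/6 = J/6)
W(16, A(√(-5 + 5))) + 353 = (⅙)*16 + 353 = 8/3 + 353 = 1067/3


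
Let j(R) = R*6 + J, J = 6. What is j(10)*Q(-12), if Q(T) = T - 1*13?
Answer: -1650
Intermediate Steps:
Q(T) = -13 + T (Q(T) = T - 13 = -13 + T)
j(R) = 6 + 6*R (j(R) = R*6 + 6 = 6*R + 6 = 6 + 6*R)
j(10)*Q(-12) = (6 + 6*10)*(-13 - 12) = (6 + 60)*(-25) = 66*(-25) = -1650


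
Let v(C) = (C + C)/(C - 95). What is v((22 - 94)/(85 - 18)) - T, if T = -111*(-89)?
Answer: -63590979/6437 ≈ -9879.0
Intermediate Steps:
v(C) = 2*C/(-95 + C) (v(C) = (2*C)/(-95 + C) = 2*C/(-95 + C))
T = 9879
v((22 - 94)/(85 - 18)) - T = 2*((22 - 94)/(85 - 18))/(-95 + (22 - 94)/(85 - 18)) - 1*9879 = 2*(-72/67)/(-95 - 72/67) - 9879 = 2*(-72/67)/(-6437/67) - 9879 = 2*(-72/67)*(-67/6437) - 9879 = 144/6437 - 9879 = -63590979/6437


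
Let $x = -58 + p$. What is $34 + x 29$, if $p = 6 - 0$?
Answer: $-1474$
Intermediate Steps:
$p = 6$ ($p = 6 + 0 = 6$)
$x = -52$ ($x = -58 + 6 = -52$)
$34 + x 29 = 34 - 1508 = -1474$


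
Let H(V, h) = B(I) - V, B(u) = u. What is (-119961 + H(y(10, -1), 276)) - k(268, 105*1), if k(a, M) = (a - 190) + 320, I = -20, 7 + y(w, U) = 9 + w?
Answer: -120391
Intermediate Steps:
y(w, U) = 2 + w (y(w, U) = -7 + (9 + w) = 2 + w)
k(a, M) = 130 + a (k(a, M) = (-190 + a) + 320 = 130 + a)
H(V, h) = -20 - V
(-119961 + H(y(10, -1), 276)) - k(268, 105*1) = (-119961 + (-20 - (2 + 10))) - (130 + 268) = (-119961 + (-20 - 1*12)) - 1*398 = (-119961 + (-20 - 12)) - 398 = (-119961 - 32) - 398 = -119993 - 398 = -120391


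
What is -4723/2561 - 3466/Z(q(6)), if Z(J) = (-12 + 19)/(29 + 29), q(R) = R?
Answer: -514865769/17927 ≈ -28720.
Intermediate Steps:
Z(J) = 7/58
-4723/2561 - 3466/Z(q(6)) = -4723/2561 - 3466/7/58 = -4723*1/2561 - 3466*58/7 = -4723/2561 - 201028/7 = -514865769/17927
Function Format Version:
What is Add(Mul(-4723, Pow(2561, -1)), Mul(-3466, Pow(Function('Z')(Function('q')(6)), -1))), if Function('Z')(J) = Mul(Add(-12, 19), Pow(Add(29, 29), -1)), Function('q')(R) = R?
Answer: Rational(-514865769, 17927) ≈ -28720.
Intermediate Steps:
Function('Z')(J) = Rational(7, 58) (Function('Z')(J) = Mul(7, Pow(58, -1)) = Mul(7, Rational(1, 58)) = Rational(7, 58))
Add(Mul(-4723, Pow(2561, -1)), Mul(-3466, Pow(Function('Z')(Function('q')(6)), -1))) = Add(Mul(-4723, Pow(2561, -1)), Mul(-3466, Pow(Rational(7, 58), -1))) = Add(Mul(-4723, Rational(1, 2561)), Mul(-3466, Rational(58, 7))) = Add(Rational(-4723, 2561), Rational(-201028, 7)) = Rational(-514865769, 17927)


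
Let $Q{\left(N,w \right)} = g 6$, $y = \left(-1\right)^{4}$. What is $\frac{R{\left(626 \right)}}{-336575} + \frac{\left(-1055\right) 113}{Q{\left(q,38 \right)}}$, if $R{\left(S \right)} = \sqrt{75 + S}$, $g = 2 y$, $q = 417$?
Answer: $- \frac{119215}{12} - \frac{\sqrt{701}}{336575} \approx -9934.6$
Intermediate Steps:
$y = 1$
$g = 2$ ($g = 2 \cdot 1 = 2$)
$Q{\left(N,w \right)} = 12$ ($Q{\left(N,w \right)} = 2 \cdot 6 = 12$)
$\frac{R{\left(626 \right)}}{-336575} + \frac{\left(-1055\right) 113}{Q{\left(q,38 \right)}} = \frac{\sqrt{75 + 626}}{-336575} + \frac{\left(-1055\right) 113}{12} = \sqrt{701} \left(- \frac{1}{336575}\right) - \frac{119215}{12} = - \frac{\sqrt{701}}{336575} - \frac{119215}{12} = - \frac{119215}{12} - \frac{\sqrt{701}}{336575}$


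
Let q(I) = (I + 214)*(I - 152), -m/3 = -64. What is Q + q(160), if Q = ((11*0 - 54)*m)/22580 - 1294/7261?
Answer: 122611003098/40988345 ≈ 2991.4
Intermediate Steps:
m = 192 (m = -3*(-64) = 192)
q(I) = (-152 + I)*(214 + I) (q(I) = (214 + I)*(-152 + I) = (-152 + I)*(214 + I))
Q = -26125142/40988345 (Q = ((11*0 - 54)*192)/22580 - 1294/7261 = ((0 - 54)*192)*(1/22580) - 1294*1/7261 = -54*192*(1/22580) - 1294/7261 = -10368*1/22580 - 1294/7261 = -2592/5645 - 1294/7261 = -26125142/40988345 ≈ -0.63738)
Q + q(160) = -26125142/40988345 + (-32528 + 160² + 62*160) = -26125142/40988345 + (-32528 + 25600 + 9920) = -26125142/40988345 + 2992 = 122611003098/40988345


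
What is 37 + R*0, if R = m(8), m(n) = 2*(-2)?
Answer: 37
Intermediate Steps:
m(n) = -4
R = -4
37 + R*0 = 37 - 4*0 = 37 + 0 = 37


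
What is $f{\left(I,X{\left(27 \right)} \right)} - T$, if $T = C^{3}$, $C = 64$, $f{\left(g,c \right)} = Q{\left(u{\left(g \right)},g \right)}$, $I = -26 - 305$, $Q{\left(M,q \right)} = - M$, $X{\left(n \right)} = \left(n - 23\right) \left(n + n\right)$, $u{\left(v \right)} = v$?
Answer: $-261813$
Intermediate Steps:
$X{\left(n \right)} = 2 n \left(-23 + n\right)$ ($X{\left(n \right)} = \left(-23 + n\right) 2 n = 2 n \left(-23 + n\right)$)
$I = -331$ ($I = -26 - 305 = -331$)
$f{\left(g,c \right)} = - g$
$T = 262144$ ($T = 64^{3} = 262144$)
$f{\left(I,X{\left(27 \right)} \right)} - T = \left(-1\right) \left(-331\right) - 262144 = 331 - 262144 = -261813$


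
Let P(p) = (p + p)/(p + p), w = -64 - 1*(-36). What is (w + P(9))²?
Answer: 729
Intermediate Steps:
w = -28 (w = -64 + 36 = -28)
P(p) = 1 (P(p) = (2*p)/((2*p)) = (2*p)*(1/(2*p)) = 1)
(w + P(9))² = (-28 + 1)² = (-27)² = 729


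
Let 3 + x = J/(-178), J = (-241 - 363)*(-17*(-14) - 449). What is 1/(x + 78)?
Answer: -89/57047 ≈ -0.0015601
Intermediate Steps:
J = 127444 (J = -604*(238 - 449) = -604*(-211) = 127444)
x = -63989/89 (x = -3 + 127444/(-178) = -3 + 127444*(-1/178) = -3 - 63722/89 = -63989/89 ≈ -718.98)
1/(x + 78) = 1/(-63989/89 + 78) = 1/(-57047/89) = -89/57047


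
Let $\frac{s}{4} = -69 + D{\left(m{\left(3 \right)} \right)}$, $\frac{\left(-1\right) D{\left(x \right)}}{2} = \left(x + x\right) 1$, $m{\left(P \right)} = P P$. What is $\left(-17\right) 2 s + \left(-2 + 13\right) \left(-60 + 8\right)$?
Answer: $13708$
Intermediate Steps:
$m{\left(P \right)} = P^{2}$
$D{\left(x \right)} = - 4 x$ ($D{\left(x \right)} = - 2 \left(x + x\right) 1 = - 2 \cdot 2 x 1 = - 2 \cdot 2 x = - 4 x$)
$s = -420$ ($s = 4 \left(-69 - 4 \cdot 3^{2}\right) = 4 \left(-69 - 36\right) = 4 \left(-105\right) = -420$)
$\left(-17\right) 2 s + \left(-2 + 13\right) \left(-60 + 8\right) = \left(-17\right) 2 \left(-420\right) + \left(-2 + 13\right) \left(-60 + 8\right) = \left(-34\right) \left(-420\right) + 11 \left(-52\right) = 14280 - 572 = 13708$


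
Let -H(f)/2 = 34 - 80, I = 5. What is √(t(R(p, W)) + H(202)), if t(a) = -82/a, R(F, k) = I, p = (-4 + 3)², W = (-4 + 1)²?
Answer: 3*√210/5 ≈ 8.6948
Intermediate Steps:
W = 9 (W = (-3)² = 9)
p = 1 (p = (-1)² = 1)
R(F, k) = 5
H(f) = 92 (H(f) = -2*(34 - 80) = -2*(-46) = 92)
√(t(R(p, W)) + H(202)) = √(-82/5 + 92) = √(378/5) = 3*√210/5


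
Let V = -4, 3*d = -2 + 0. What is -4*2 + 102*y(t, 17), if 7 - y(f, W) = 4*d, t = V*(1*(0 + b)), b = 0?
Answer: 978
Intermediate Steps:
d = -2/3 (d = (-2 + 0)/3 = (1/3)*(-2) = -2/3 ≈ -0.66667)
t = 0 (t = -4*(0 + 0) = -4*0 = 0)
y(f, W) = 29/3 (y(f, W) = 7 - 4*(-2)/3 = 7 - 1*(-8/3) = 7 + 8/3 = 29/3)
-4*2 + 102*y(t, 17) = -4*2 + 102*(29/3) = -8 + 986 = 978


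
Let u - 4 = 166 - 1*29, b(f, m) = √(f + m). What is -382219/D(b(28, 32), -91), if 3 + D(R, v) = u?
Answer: -382219/138 ≈ -2769.7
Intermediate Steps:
u = 141 (u = 4 + (166 - 1*29) = 4 + (166 - 29) = 4 + 137 = 141)
D(R, v) = 138 (D(R, v) = -3 + 141 = 138)
-382219/D(b(28, 32), -91) = -382219/138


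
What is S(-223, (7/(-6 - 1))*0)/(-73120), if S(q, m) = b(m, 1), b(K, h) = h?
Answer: -1/73120 ≈ -1.3676e-5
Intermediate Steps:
S(q, m) = 1
S(-223, (7/(-6 - 1))*0)/(-73120) = 1/(-73120) = 1*(-1/73120) = -1/73120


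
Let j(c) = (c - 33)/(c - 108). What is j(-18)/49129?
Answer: 17/2063418 ≈ 8.2388e-6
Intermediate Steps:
j(c) = (-33 + c)/(-108 + c)
j(-18)/49129 = ((-33 - 18)/(-108 - 18))/49129 = (-51/(-126))*(1/49129) = -1/126*(-51)*(1/49129) = (17/42)*(1/49129) = 17/2063418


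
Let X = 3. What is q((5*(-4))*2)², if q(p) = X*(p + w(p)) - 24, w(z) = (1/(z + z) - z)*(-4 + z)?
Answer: 11760751809/400 ≈ 2.9402e+7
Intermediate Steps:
w(z) = (-4 + z)*(1/(2*z) - z) (w(z) = (1/(2*z) - z)*(-4 + z) = (-4 + z)*(1/(2*z) - z))
q(p) = -45/2 - 6/p - 3*p² + 15*p (q(p) = 3*(p + (½ - p² - 2/p + 4*p)) - 24 = 3*(½ - p² - 2/p + 5*p) - 24 = (3/2 - 6/p - 3*p² + 15*p) - 24 = -45/2 - 6/p - 3*p² + 15*p)
q((5*(-4))*2)² = (-45/2 - 6/((5*(-4))*2) - 3*((5*(-4))*2)² + 15*((5*(-4))*2))² = (-45/2 - 6/((-20*2)) - 3*(-20*2)² + 15*(-20*2))² = (-45/2 - 6/(-40) - 3*(-40)² + 15*(-40))² = (-45/2 - 6*(-1/40) - 3*1600 - 600)² = (-45/2 + 3/20 - 4800 - 600)² = (-108447/20)² = 11760751809/400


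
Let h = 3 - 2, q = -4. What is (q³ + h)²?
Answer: 3969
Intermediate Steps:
h = 1
(q³ + h)² = ((-4)³ + 1)² = (-64 + 1)² = (-63)² = 3969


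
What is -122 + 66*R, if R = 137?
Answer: 8920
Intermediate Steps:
-122 + 66*R = -122 + 66*137 = -122 + 9042 = 8920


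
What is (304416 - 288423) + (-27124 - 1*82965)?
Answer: -94096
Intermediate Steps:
(304416 - 288423) + (-27124 - 1*82965) = 15993 + (-27124 - 82965) = 15993 - 110089 = -94096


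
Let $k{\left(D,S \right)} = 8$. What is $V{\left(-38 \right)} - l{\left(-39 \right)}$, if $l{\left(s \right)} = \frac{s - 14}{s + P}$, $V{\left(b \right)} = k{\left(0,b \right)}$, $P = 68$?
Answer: $\frac{285}{29} \approx 9.8276$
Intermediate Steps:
$V{\left(b \right)} = 8$
$l{\left(s \right)} = \frac{-14 + s}{68 + s}$ ($l{\left(s \right)} = \frac{s - 14}{s + 68} = \frac{-14 + s}{68 + s}$)
$V{\left(-38 \right)} - l{\left(-39 \right)} = 8 - \frac{-14 - 39}{68 - 39} = 8 - \frac{1}{29} \left(-53\right) = 8 - - \frac{53}{29} = 8 + \frac{53}{29} = \frac{285}{29}$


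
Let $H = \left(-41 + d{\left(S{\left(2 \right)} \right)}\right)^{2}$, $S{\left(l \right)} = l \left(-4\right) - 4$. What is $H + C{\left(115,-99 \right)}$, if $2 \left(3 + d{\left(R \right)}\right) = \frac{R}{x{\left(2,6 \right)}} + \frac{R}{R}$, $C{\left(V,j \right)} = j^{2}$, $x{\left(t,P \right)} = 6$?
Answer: $\frac{47125}{4} \approx 11781.0$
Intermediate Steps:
$S{\left(l \right)} = -4 - 4 l$ ($S{\left(l \right)} = - 4 l - 4 = -4 - 4 l$)
$d{\left(R \right)} = - \frac{5}{2} + \frac{R}{12}$ ($d{\left(R \right)} = -3 + \frac{\frac{R}{6} + \frac{R}{R}}{2} = -3 + \frac{R \frac{1}{6} + 1}{2} = -3 + \frac{\frac{R}{6} + 1}{2} = -3 + \frac{1 + \frac{R}{6}}{2} = -3 + \left(\frac{1}{2} + \frac{R}{12}\right) = - \frac{5}{2} + \frac{R}{12}$)
$H = \frac{7921}{4}$ ($H = \left(-41 - \left(\frac{5}{2} - \frac{-4 - 8}{12}\right)\right)^{2} = \left(-41 + \left(- \frac{5}{2} + \frac{1}{12} \left(-12\right)\right)\right)^{2} = \left(-41 - \frac{7}{2}\right)^{2} = \left(- \frac{89}{2}\right)^{2} = \frac{7921}{4} \approx 1980.3$)
$H + C{\left(115,-99 \right)} = \frac{7921}{4} + \left(-99\right)^{2} = \frac{7921}{4} + 9801 = \frac{47125}{4}$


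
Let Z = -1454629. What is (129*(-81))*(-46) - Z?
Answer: 1935283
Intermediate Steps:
(129*(-81))*(-46) - Z = (129*(-81))*(-46) - 1*(-1454629) = -10449*(-46) + 1454629 = 480654 + 1454629 = 1935283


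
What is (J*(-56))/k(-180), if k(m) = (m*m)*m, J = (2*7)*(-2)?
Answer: -49/182250 ≈ -0.00026886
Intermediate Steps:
J = -28 (J = 14*(-2) = -28)
k(m) = m³ (k(m) = m²*m = m³)
(J*(-56))/k(-180) = (-28*(-56))/((-180)³) = 1568/(-5832000) = 1568*(-1/5832000) = -49/182250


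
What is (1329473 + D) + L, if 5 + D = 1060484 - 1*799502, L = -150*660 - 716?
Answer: 1490734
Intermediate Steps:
L = -99716 (L = -99000 - 716 = -99716)
D = 260977 (D = -5 + (1060484 - 1*799502) = -5 + (1060484 - 799502) = -5 + 260982 = 260977)
(1329473 + D) + L = (1329473 + 260977) - 99716 = 1590450 - 99716 = 1490734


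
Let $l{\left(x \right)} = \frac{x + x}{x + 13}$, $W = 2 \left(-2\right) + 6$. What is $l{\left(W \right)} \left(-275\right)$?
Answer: $- \frac{220}{3} \approx -73.333$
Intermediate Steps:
$W = 2$ ($W = -4 + 6 = 2$)
$l{\left(x \right)} = \frac{2 x}{13 + x}$
$l{\left(W \right)} \left(-275\right) = 2 \cdot 2 \frac{1}{13 + 2} \left(-275\right) = 2 \cdot 2 \cdot \frac{1}{15} \left(-275\right) = \frac{4}{15} \left(-275\right) = - \frac{220}{3}$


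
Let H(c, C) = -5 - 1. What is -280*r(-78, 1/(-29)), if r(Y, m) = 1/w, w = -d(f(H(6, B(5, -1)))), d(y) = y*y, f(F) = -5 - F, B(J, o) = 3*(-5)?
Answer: 280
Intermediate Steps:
B(J, o) = -15
H(c, C) = -6
d(y) = y²
w = -1 (w = -(-5 - 1*(-6))² = -(-5 + 6)² = -1*1² = -1*1 = -1)
r(Y, m) = -1 (r(Y, m) = 1/(-1) = -1)
-280*r(-78, 1/(-29)) = -280*(-1) = 280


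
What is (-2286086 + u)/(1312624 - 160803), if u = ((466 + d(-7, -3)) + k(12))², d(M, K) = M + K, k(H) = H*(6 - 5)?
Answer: -2067062/1151821 ≈ -1.7946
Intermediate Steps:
k(H) = H (k(H) = H*1 = H)
d(M, K) = K + M
u = 219024 (u = ((466 + (-3 - 7)) + 12)² = ((466 - 10) + 12)² = (456 + 12)² = 468² = 219024)
(-2286086 + u)/(1312624 - 160803) = (-2286086 + 219024)/(1312624 - 160803) = -2067062/1151821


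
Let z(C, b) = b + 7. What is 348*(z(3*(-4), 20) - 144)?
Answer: -40716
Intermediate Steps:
z(C, b) = 7 + b
348*(z(3*(-4), 20) - 144) = 348*((7 + 20) - 144) = 348*(27 - 144) = 348*(-117) = -40716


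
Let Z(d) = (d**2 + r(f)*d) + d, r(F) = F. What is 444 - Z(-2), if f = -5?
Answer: 432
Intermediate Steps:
Z(d) = d**2 - 4*d (Z(d) = (d**2 - 5*d) + d = d**2 - 4*d)
444 - Z(-2) = 444 - (-2)*(-4 - 2) = 444 - (-2)*(-6) = 444 - 1*12 = 444 - 12 = 432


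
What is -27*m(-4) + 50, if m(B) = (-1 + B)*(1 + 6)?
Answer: 995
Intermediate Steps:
m(B) = -7 + 7*B (m(B) = (-1 + B)*7 = -7 + 7*B)
-27*m(-4) + 50 = -27*(-7 + 7*(-4)) + 50 = -27*(-7 - 28) + 50 = -27*(-35) + 50 = 945 + 50 = 995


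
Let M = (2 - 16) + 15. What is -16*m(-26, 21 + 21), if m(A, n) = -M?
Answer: 16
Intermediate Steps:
M = 1 (M = -14 + 15 = 1)
m(A, n) = -1 (m(A, n) = -1*1 = -1)
-16*m(-26, 21 + 21) = -16*(-1) = 16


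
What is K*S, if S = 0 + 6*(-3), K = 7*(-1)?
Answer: 126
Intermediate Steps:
K = -7
S = -18 (S = 0 - 18 = -18)
K*S = -7*(-18) = 126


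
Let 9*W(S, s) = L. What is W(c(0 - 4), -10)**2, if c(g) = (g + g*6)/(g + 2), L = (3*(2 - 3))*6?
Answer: 4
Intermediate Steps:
L = -18 (L = (3*(-1))*6 = -3*6 = -18)
c(g) = 7*g/(2 + g) (c(g) = (g + 6*g)/(2 + g) = (7*g)/(2 + g) = 7*g/(2 + g))
W(S, s) = -2 (W(S, s) = (1/9)*(-18) = -2)
W(c(0 - 4), -10)**2 = (-2)**2 = 4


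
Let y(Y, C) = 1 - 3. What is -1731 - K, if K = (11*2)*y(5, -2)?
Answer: -1687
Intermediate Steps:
y(Y, C) = -2
K = -44 (K = (11*2)*(-2) = 22*(-2) = -44)
-1731 - K = -1731 - 1*(-44) = -1731 + 44 = -1687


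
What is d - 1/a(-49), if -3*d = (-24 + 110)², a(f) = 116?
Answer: -857939/348 ≈ -2465.3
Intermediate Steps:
d = -7396/3 (d = -(-24 + 110)²/3 = -⅓*86² = -⅓*7396 = -7396/3 ≈ -2465.3)
d - 1/a(-49) = -7396/3 - 1/116 = -857939/348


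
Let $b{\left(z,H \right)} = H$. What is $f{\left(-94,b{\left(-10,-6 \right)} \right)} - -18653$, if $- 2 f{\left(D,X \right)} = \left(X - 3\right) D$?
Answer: $18230$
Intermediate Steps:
$f{\left(D,X \right)} = - \frac{D \left(-3 + X\right)}{2}$ ($f{\left(D,X \right)} = - \frac{\left(X - 3\right) D}{2} = - \frac{\left(-3 + X\right) D}{2} = - \frac{D \left(-3 + X\right)}{2}$)
$f{\left(-94,b{\left(-10,-6 \right)} \right)} - -18653 = \frac{1}{2} \left(-94\right) \left(3 - -6\right) - -18653 = \frac{1}{2} \left(-94\right) \left(3 + 6\right) + 18653 = \frac{1}{2} \left(-94\right) 9 + 18653 = -423 + 18653 = 18230$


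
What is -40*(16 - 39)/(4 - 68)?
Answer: -115/8 ≈ -14.375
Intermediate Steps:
-40*(16 - 39)/(4 - 68) = -(-920)/(-64) = -(-920)*(-1)/64 = -40*23/64 = -115/8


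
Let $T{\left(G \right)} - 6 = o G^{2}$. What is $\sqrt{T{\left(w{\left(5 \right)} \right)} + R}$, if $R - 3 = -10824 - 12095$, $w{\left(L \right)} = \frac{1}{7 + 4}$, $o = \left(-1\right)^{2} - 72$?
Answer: $\frac{i \sqrt{2772181}}{11} \approx 151.36 i$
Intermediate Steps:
$o = -71$ ($o = 1 - 72 = -71$)
$w{\left(L \right)} = \frac{1}{11}$
$T{\left(G \right)} = 6 - 71 G^{2}$
$R = -22916$ ($R = 3 - 22919 = -22916$)
$\sqrt{T{\left(w{\left(5 \right)} \right)} + R} = \sqrt{\left(6 - \frac{71}{121}\right) - 22916} = \sqrt{\frac{655}{121} - 22916} = \sqrt{- \frac{2772181}{121}} = \frac{i \sqrt{2772181}}{11}$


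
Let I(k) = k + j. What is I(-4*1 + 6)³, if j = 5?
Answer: 343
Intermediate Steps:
I(k) = 5 + k (I(k) = k + 5 = 5 + k)
I(-4*1 + 6)³ = (5 + (-4*1 + 6))³ = (5 + (-4 + 6))³ = (5 + 2)³ = 7³ = 343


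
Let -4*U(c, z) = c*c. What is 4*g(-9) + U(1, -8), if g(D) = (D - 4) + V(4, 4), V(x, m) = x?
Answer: -145/4 ≈ -36.250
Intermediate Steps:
U(c, z) = -c²/4 (U(c, z) = -c*c/4 = -c²/4)
g(D) = D (g(D) = (D - 4) + 4 = (-4 + D) + 4 = D)
4*g(-9) + U(1, -8) = 4*(-9) - ¼*1² = -36 - ¼*1 = -36 - ¼ = -145/4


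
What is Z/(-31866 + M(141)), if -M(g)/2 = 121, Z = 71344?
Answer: -17836/8027 ≈ -2.2220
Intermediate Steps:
M(g) = -242 (M(g) = -2*121 = -242)
Z/(-31866 + M(141)) = 71344/(-31866 - 242) = 71344/(-32108) = 71344*(-1/32108) = -17836/8027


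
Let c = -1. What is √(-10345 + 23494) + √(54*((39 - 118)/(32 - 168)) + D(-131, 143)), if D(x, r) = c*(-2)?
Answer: 3*√1461 + √38573/34 ≈ 120.45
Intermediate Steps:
D(x, r) = 2 (D(x, r) = -1*(-2) = 2)
√(-10345 + 23494) + √(54*((39 - 118)/(32 - 168)) + D(-131, 143)) = √(-10345 + 23494) + √(54*((39 - 118)/(32 - 168)) + 2) = √13149 + √(54*(-79/(-136)) + 2) = 3*√1461 + √(54*(-79*(-1/136)) + 2) = 3*√1461 + √(54*(79/136) + 2) = 3*√1461 + √(2133/68 + 2) = 3*√1461 + √(2269/68) = 3*√1461 + √38573/34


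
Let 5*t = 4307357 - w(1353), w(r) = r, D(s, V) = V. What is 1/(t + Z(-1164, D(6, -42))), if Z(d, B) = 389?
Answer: 5/4307949 ≈ 1.1606e-6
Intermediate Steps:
t = 4306004/5 (t = (4307357 - 1*1353)/5 = (4307357 - 1353)/5 = (1/5)*4306004 = 4306004/5 ≈ 8.6120e+5)
1/(t + Z(-1164, D(6, -42))) = 1/(4306004/5 + 389) = 1/(4307949/5) = 5/4307949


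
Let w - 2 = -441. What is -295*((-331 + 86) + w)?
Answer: 201780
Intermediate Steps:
w = -439 (w = 2 - 441 = -439)
-295*((-331 + 86) + w) = -295*((-331 + 86) - 439) = -295*(-245 - 439) = -295*(-684) = 201780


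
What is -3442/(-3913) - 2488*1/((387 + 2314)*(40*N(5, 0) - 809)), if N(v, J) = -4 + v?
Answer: 7159007042/8127570997 ≈ 0.88083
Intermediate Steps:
-3442/(-3913) - 2488*1/((387 + 2314)*(40*N(5, 0) - 809)) = -3442/(-3913) - 2488*1/((387 + 2314)*(40*(-4 + 5) - 809)) = -3442*(-1/3913) - 2488*1/(2701*(40*1 - 809)) = 3442/3913 - 2488*1/(2701*(40 - 809)) = 3442/3913 - 2488/(2701*(-769)) = 3442/3913 - 2488/(-2077069) = 3442/3913 - 2488*(-1/2077069) = 3442/3913 + 2488/2077069 = 7159007042/8127570997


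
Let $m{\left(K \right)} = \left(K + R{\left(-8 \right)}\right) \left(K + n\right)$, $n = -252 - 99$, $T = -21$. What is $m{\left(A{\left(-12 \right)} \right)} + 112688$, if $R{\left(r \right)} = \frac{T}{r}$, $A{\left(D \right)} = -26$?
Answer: $\frac{972003}{8} \approx 1.215 \cdot 10^{5}$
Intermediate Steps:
$R{\left(r \right)} = - \frac{21}{r}$
$n = -351$
$m{\left(K \right)} = \left(-351 + K\right) \left(\frac{21}{8} + K\right)$ ($m{\left(K \right)} = \left(K - \frac{21}{-8}\right) \left(K - 351\right) = \left(K - - \frac{21}{8}\right) \left(-351 + K\right) = \left(K + \frac{21}{8}\right) \left(-351 + K\right) = \left(\frac{21}{8} + K\right) \left(-351 + K\right) = \left(-351 + K\right) \left(\frac{21}{8} + K\right)$)
$m{\left(A{\left(-12 \right)} \right)} + 112688 = \left(- \frac{7371}{8} + \left(-26\right)^{2} - - \frac{36231}{4}\right) + 112688 = \left(- \frac{7371}{8} + 676 + \frac{36231}{4}\right) + 112688 = \frac{70499}{8} + 112688 = \frac{972003}{8}$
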